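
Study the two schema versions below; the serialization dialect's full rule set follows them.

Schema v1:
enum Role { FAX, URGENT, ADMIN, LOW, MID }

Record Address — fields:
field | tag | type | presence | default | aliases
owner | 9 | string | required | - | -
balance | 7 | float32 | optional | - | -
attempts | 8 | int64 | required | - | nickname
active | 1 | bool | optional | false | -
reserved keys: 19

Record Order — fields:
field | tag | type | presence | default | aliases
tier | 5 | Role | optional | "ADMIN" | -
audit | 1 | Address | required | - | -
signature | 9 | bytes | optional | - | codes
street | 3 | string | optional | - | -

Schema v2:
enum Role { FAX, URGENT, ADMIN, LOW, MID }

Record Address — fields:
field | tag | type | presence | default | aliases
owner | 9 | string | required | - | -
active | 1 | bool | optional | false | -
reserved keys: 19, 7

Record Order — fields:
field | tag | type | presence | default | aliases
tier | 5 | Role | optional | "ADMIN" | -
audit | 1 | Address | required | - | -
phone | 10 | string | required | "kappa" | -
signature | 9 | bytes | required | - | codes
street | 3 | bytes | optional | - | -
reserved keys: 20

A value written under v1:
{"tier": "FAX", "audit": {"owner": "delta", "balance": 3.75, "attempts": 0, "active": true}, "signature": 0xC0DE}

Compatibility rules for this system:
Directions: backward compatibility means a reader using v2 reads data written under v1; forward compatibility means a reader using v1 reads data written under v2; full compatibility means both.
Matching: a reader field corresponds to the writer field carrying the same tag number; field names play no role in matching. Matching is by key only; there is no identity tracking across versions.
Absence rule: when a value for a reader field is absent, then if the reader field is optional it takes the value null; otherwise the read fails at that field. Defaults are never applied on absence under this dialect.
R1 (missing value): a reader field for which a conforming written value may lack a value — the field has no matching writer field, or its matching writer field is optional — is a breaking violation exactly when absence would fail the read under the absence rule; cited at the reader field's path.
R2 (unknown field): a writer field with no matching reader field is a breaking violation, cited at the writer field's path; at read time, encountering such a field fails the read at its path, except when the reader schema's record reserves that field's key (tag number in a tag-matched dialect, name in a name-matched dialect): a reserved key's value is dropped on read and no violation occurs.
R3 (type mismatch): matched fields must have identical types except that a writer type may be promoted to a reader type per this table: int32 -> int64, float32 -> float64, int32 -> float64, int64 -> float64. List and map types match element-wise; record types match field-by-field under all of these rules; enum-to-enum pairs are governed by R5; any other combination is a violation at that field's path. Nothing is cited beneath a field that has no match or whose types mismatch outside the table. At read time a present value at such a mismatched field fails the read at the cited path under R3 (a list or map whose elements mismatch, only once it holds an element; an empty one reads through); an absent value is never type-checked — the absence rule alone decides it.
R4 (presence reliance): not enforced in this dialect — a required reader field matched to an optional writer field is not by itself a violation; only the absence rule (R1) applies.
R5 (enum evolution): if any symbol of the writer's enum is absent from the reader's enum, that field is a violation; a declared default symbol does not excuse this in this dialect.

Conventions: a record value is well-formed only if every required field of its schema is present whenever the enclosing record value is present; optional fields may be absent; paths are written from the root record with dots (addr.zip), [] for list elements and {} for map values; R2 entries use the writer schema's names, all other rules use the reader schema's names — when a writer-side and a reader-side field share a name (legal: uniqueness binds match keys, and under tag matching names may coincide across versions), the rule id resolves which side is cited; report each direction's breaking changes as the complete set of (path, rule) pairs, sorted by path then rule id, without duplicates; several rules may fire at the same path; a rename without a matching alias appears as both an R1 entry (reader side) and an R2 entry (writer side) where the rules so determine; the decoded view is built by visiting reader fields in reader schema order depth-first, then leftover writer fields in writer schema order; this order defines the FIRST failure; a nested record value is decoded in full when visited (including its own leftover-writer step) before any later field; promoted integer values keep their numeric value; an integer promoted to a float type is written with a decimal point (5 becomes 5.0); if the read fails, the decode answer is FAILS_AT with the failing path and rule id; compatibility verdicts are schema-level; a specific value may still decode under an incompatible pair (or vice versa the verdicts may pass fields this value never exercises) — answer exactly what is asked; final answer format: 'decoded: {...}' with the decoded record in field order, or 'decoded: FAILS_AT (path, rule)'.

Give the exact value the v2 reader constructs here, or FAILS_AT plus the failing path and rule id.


decoded: FAILS_AT (audit.attempts, R2)

in Order below, arrows point writer -> reader
decode walk for Order under reader schema v2:
  tier := "FAX"
  audit.owner := "delta"
  audit.active := true
  writer audit.balance: reserved -> dropped
  read fails at audit.attempts under R2 (unknown field)
  => FAILS_AT (audit.attempts, R2)
remaining Order differences; none change what is asked:
  field signature in record Order: optional changed to required -> shifts the Order verdicts, not this decode
  added field phone to record Order: required string, tag 10, default "kappa" (in v2 it sits immediately before signature) -> shifts the Order verdicts, not this decode
  field street in record Order: type string changed to bytes -> shifts the Order verdicts, not this decode
  removed field balance from record Address (its key 7 joins the reserved list) -> inert under this dialect — no rule fires on Order and the result does not move


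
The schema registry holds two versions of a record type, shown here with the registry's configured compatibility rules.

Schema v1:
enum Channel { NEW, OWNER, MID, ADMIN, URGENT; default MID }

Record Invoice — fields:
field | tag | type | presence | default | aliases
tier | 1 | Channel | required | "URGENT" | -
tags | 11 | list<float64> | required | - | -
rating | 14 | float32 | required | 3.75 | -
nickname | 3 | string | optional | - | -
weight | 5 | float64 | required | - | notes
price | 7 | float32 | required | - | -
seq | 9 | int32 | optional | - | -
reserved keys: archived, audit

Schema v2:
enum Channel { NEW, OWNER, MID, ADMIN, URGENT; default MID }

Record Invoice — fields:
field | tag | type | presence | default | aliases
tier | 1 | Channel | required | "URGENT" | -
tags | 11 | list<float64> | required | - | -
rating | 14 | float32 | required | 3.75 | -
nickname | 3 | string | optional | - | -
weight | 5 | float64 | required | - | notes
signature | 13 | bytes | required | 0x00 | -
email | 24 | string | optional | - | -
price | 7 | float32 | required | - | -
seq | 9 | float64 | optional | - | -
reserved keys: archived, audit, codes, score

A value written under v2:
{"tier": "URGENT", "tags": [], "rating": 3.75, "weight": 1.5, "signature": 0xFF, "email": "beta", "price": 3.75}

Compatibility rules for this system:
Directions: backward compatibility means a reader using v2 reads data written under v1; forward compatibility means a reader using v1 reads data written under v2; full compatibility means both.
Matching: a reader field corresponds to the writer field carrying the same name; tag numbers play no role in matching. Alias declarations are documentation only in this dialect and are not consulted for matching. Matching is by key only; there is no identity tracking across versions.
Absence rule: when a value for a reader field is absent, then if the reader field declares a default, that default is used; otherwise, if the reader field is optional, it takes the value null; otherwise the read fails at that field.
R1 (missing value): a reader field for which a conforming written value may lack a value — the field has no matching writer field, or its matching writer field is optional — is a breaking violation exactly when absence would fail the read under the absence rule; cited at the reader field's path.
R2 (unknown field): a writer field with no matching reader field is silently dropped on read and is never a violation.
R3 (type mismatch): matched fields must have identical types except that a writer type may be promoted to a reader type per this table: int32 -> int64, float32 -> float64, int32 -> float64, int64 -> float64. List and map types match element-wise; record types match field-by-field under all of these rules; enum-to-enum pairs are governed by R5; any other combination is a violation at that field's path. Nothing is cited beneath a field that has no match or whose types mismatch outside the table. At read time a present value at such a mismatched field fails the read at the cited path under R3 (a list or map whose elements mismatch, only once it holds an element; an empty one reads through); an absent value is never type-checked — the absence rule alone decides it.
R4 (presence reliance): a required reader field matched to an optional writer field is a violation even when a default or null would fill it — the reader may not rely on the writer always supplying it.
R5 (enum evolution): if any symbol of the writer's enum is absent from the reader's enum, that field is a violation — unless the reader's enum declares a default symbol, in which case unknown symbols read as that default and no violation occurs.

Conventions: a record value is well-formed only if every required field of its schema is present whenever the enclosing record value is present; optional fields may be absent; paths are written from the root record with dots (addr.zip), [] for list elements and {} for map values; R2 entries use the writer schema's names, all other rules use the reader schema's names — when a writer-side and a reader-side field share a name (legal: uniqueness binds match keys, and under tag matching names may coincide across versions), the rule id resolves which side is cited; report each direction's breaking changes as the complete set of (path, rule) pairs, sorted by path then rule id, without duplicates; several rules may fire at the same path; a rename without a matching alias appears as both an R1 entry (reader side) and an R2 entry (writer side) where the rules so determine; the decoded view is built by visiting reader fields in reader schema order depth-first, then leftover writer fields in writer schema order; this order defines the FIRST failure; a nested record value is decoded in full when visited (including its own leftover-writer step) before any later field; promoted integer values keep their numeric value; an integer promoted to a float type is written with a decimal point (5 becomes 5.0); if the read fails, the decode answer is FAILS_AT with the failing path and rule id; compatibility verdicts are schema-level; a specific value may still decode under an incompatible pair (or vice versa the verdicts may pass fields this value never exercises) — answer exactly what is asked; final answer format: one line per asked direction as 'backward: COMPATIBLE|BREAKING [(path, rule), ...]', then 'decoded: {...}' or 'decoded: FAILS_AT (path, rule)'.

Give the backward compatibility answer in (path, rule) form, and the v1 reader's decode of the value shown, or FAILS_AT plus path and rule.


backward: COMPATIBLE []; decoded: {"tier": "URGENT", "tags": [], "rating": 3.75, "nickname": null, "weight": 1.5, "price": 3.75, "seq": null}

arrows below run writer -> reader for Invoice
backward analysis of Invoice with v2 as reader and v1 as writer:
  tier: paired with writer tier (Channel -> Channel; writer required)
  tags: paired with writer tags (list<float64> -> list<float64>; writer required)
  rating: paired with writer rating (float32 -> float32; writer required)
  nickname: paired with writer nickname (string -> string; writer optional)
  weight: paired with writer weight (float64 -> float64; writer required)
  signature: no writer-side match
  email: no writer-side match
  price: paired with writer price (float32 -> float32; writer required)
  seq: paired with writer seq (int32 -> float64; writer optional)
  nothing fires on Invoice: backward is COMPATIBLE
decode walk for Invoice under reader schema v1:
  tier := "URGENT"
  tags := []
  rating := 3.75
  nickname := null (missing; optional => null)
  weight := 1.5
  price := 3.75
  seq := null (missing; optional => null)
  writer signature: no reader field; dropped
  writer email: no reader field; dropped
  => decoded: {"tier": "URGENT", "tags": [], "rating": 3.75, "nickname": null, "weight": 1.5, "price": 3.75, "seq": null}
ruling out the remaining Invoice differences:
  added field email to record Invoice: optional string, tag 24 (in v2 it sits immediately before price) -> fires no rule on Invoice, leaving the asked answer as it is
  field seq in record Invoice: type int32 changed to float64 -> matters only for Invoice's forward compatibility — outside the asked direction
  added field signature to record Invoice: required bytes, tag 13, default 0x00 (in v2 it sits immediately before price) -> fires no rule on Invoice, leaving the asked answer as it is


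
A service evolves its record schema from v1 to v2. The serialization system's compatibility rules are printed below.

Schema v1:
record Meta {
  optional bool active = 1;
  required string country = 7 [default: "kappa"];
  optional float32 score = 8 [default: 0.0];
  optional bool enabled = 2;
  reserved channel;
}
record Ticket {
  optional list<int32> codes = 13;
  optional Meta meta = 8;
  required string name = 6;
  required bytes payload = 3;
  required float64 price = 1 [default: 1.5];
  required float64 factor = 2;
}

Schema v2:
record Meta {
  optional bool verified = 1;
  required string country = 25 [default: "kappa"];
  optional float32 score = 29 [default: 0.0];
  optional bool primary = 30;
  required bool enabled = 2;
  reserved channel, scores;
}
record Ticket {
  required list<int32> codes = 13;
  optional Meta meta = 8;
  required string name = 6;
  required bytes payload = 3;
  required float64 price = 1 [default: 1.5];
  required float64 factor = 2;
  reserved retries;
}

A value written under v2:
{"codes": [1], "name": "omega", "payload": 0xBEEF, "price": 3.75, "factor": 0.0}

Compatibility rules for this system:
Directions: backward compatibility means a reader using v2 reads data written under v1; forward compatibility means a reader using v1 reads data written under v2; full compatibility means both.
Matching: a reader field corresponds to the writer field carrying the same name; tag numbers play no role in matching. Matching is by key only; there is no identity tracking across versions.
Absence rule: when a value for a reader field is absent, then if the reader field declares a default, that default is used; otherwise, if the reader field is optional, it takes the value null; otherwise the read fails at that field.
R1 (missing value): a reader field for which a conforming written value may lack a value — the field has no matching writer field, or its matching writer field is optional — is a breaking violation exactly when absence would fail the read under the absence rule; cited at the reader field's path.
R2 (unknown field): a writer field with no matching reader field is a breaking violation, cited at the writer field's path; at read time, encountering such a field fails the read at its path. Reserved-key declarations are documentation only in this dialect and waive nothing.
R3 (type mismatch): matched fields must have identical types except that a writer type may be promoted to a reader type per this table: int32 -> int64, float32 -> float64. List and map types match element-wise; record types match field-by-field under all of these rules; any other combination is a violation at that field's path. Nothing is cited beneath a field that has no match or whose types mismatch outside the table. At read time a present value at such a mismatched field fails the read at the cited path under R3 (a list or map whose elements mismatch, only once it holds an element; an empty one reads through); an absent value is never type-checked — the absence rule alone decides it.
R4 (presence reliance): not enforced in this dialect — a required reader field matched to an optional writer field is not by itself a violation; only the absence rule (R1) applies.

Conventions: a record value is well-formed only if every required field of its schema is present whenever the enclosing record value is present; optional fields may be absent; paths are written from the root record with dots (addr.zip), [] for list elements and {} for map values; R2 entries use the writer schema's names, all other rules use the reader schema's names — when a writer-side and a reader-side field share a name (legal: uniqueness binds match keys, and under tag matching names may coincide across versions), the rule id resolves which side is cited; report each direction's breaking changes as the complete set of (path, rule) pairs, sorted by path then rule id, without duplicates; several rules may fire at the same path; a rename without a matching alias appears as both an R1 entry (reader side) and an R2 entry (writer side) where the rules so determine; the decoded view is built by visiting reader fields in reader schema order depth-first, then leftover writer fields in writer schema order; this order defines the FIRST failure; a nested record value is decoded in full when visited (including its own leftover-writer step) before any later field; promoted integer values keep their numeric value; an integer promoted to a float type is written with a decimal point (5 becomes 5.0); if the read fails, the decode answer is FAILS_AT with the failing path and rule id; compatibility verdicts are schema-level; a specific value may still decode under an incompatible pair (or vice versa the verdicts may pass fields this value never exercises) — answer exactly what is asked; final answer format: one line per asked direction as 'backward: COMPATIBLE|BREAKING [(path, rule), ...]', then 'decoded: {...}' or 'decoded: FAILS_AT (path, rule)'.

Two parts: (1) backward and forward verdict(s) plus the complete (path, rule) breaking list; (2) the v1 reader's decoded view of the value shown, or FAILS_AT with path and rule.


backward: BREAKING [(codes, R1), (meta.active, R2), (meta.enabled, R1)]; forward: BREAKING [(meta.primary, R2), (meta.verified, R2)]; decoded: {"codes": [1], "meta": null, "name": "omega", "payload": 0xBEEF, "price": 3.75, "factor": 0.0}

each type pair in Ticket: writer, then reader
backward analysis of Ticket with v2 as reader and v1 as writer:
  codes: list<int32> -> list<int32>, writer optional; from codes
  meta: Meta -> Meta, writer optional; from meta
  name: string -> string, writer required; from name
  payload: bytes -> bytes, writer required; from payload
  price: float64 -> float64, writer required; from price
  factor: float64 -> float64, writer required; from factor
  no writer field matches reader meta.verified
  meta.country: string -> string, writer required; from meta.country
  meta.score: float32 -> float32, writer optional; from meta.score
  no writer field matches reader meta.primary
  meta.enabled: bool -> bool, writer optional; from meta.enabled
  leftover writer field: meta.active
  breaking: (codes, R1)
  breaking: (meta.active, R2)
  breaking: (meta.enabled, R1)
  => 3 violation(s): backward is BREAKING for Ticket
forward analysis of Ticket with v1 as reader and v2 as writer:
  codes: list<int32> -> list<int32>, writer required; from codes
  meta: Meta -> Meta, writer optional; from meta
  name: string -> string, writer required; from name
  payload: bytes -> bytes, writer required; from payload
  price: float64 -> float64, writer required; from price
  factor: float64 -> float64, writer required; from factor
  no writer field matches reader meta.active
  meta.country: string -> string, writer required; from meta.country
  meta.score: float32 -> float32, writer optional; from meta.score
  meta.enabled: bool -> bool, writer required; from meta.enabled
  leftover writer field: meta.verified
  leftover writer field: meta.primary
  breaking: (meta.primary, R2)
  breaking: (meta.verified, R2)
  => 2 violation(s): forward is BREAKING for Ticket
decoding the Ticket value with the v1 reader:
  codes := [1]
  meta := null (not supplied -> null)
  name := "omega"
  payload := 0xBEEF
  price := 3.75
  factor := 0.0
  => decoded: {"codes": [1], "meta": null, "name": "omega", "payload": 0xBEEF, "price": 3.75, "factor": 0.0}


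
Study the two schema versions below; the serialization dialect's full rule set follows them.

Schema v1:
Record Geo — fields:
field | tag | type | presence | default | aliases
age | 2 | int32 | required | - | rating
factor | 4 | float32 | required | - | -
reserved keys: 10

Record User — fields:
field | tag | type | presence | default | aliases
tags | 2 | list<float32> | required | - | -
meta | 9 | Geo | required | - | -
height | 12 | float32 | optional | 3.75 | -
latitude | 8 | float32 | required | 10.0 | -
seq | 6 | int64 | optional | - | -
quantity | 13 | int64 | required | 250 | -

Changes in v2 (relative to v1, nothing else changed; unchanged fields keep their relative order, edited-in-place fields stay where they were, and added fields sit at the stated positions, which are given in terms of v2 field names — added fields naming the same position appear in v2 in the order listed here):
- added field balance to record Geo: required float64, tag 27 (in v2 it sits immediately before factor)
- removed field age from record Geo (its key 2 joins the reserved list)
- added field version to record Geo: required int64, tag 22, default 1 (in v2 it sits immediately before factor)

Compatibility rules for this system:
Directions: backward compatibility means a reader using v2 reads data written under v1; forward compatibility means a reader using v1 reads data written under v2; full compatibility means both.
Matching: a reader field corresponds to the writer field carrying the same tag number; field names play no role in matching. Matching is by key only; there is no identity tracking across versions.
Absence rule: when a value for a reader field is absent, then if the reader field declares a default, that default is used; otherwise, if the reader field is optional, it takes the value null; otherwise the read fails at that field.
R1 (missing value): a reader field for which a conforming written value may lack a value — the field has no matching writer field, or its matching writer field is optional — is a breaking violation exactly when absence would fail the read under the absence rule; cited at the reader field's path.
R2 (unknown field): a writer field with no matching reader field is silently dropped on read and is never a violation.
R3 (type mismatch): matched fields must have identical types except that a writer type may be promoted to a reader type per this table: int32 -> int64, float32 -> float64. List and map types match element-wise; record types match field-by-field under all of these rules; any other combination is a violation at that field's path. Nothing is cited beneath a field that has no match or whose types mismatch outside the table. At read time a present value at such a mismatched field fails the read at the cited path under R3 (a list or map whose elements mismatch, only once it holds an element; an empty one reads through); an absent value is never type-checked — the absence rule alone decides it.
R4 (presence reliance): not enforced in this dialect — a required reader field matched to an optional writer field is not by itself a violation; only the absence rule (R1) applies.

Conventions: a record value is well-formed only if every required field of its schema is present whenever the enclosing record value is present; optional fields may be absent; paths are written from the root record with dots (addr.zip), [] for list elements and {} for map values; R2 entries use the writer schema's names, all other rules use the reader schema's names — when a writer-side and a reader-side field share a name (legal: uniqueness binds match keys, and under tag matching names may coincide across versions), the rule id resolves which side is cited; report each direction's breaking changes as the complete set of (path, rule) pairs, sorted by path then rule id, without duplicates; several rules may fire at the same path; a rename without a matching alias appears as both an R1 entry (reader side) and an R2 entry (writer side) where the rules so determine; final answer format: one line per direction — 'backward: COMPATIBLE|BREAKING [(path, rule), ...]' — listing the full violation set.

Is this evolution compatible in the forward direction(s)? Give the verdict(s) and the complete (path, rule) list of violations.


in User below, arrows point writer -> reader
checking forward for User: reader v1 against writer v2:
  tags: list<float32> -> list<float32>, writer required; from tags
  meta: Geo -> Geo, writer required; from meta
  height: float32 -> float32, writer optional; from height
  latitude: float32 -> float32, writer required; from latitude
  seq: int64 -> int64, writer optional; from seq
  quantity: int64 -> int64, writer required; from quantity
  meta.age: no writer match
  meta.factor: float32 -> float32, writer required; from meta.factor
  writer field meta.balance has no reader counterpart
  writer field meta.version has no reader counterpart
  violation R1 at meta.age
  forward on User therefore BREAKING (1)
ruling out the remaining User differences:
  added field balance to record Geo: required float64, tag 27 (in v2 it sits immediately before factor) -> affects backward compatibility only, which is not asked
  added field version to record Geo: required int64, tag 22, default 1 (in v2 it sits immediately before factor) -> fires no rule on User, leaving the asked answer as it is

forward: BREAKING [(meta.age, R1)]


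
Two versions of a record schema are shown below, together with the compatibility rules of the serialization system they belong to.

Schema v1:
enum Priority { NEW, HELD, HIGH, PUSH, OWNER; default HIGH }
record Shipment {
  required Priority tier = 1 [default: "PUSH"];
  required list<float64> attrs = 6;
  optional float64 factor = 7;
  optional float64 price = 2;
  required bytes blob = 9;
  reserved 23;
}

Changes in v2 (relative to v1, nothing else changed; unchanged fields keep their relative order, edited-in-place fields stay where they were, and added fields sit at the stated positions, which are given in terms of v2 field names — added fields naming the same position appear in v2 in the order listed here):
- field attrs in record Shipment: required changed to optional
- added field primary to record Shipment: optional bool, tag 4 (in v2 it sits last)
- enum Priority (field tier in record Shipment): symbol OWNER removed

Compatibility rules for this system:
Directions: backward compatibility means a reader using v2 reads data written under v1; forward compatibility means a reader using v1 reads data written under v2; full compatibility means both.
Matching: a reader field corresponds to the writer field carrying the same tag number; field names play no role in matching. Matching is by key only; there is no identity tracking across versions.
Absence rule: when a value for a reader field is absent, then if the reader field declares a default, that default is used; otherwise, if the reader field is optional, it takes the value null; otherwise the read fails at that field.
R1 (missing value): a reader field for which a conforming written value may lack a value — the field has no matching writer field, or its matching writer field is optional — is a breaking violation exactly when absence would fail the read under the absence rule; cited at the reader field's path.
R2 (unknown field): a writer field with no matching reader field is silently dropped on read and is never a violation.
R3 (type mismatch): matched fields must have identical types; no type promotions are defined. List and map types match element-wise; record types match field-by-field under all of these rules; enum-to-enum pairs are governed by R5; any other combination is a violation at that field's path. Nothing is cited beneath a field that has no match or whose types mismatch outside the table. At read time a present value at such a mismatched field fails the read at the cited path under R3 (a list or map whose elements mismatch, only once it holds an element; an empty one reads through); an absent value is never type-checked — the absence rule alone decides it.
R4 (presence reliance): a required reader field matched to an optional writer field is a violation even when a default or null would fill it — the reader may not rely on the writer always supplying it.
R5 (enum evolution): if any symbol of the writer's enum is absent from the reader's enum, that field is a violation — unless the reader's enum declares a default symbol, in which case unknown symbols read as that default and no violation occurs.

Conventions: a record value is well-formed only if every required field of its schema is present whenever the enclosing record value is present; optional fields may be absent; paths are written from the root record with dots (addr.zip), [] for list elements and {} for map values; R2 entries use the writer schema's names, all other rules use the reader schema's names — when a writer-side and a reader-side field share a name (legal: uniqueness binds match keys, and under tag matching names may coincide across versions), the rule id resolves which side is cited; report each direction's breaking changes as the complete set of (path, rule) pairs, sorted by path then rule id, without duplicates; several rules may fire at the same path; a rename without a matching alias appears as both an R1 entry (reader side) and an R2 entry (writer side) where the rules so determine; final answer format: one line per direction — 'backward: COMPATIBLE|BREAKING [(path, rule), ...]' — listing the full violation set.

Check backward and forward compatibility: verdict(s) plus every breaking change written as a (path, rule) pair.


the writer's type comes first in each Shipment pair
backward analysis of Shipment with v2 as reader and v1 as writer:
  tier: Priority -> Priority, writer required; from tier
  attrs: list<float64> -> list<float64>, writer required; from attrs
  factor: float64 -> float64, writer optional; from factor
  price: float64 -> float64, writer optional; from price
  blob: bytes -> bytes, writer required; from blob
  no writer field matches reader primary
  => no violations; backward on Shipment: COMPATIBLE
forward analysis of Shipment with v1 as reader and v2 as writer:
  tier: Priority -> Priority, writer required; from tier
  attrs: list<float64> -> list<float64>, writer optional; from attrs
  factor: float64 -> float64, writer optional; from factor
  price: float64 -> float64, writer optional; from price
  blob: bytes -> bytes, writer required; from blob
  writer primary: unknown to reader
  R1 fires at attrs
  R4 fires at attrs
  => forward: BREAKING (2)

backward: COMPATIBLE []; forward: BREAKING [(attrs, R1), (attrs, R4)]


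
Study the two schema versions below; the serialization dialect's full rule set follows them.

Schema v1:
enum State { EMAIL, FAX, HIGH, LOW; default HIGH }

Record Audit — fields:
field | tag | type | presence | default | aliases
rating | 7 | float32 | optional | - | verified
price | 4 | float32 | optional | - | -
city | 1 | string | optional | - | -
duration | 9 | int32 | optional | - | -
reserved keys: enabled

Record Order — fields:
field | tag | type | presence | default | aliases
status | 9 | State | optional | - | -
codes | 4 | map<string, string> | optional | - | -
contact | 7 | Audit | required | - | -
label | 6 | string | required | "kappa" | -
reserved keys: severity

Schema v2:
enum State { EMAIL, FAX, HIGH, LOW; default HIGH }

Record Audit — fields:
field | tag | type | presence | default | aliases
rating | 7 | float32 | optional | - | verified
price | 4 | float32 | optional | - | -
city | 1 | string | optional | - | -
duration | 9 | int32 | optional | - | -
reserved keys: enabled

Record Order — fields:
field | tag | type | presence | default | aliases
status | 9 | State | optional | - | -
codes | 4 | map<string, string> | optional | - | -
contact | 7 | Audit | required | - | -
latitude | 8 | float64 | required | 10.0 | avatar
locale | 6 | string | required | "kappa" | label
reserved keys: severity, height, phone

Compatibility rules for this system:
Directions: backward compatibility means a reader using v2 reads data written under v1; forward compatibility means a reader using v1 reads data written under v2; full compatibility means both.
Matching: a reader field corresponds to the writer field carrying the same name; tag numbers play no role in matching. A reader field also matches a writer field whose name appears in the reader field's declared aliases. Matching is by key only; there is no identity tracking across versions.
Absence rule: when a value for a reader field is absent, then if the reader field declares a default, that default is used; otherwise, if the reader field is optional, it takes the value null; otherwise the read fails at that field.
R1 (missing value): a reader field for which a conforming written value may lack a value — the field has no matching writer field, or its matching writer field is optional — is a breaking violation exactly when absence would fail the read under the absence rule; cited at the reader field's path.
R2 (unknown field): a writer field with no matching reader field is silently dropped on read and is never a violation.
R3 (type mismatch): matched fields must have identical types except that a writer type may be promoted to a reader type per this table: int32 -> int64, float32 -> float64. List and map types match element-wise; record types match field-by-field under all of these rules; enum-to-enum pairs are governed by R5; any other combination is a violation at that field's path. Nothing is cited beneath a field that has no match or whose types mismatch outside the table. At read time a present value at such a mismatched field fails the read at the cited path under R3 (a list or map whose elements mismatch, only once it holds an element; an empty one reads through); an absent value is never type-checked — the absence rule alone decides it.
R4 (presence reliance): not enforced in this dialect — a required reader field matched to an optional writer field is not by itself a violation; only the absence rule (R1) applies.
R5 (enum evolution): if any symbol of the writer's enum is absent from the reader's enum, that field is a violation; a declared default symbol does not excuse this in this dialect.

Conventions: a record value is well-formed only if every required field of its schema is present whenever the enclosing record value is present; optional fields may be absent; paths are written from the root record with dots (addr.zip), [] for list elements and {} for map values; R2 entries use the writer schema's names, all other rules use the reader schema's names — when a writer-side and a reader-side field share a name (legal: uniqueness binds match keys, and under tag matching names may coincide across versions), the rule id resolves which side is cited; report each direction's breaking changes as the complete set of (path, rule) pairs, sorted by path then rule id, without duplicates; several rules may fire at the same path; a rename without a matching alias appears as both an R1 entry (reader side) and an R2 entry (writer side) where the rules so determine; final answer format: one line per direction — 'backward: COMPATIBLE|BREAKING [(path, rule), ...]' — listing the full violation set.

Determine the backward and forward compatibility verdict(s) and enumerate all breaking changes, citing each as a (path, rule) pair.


the writer's type comes first in each Order pair
checking backward for Order: reader v2 against writer v1:
  status: paired with writer status (State -> State; writer optional)
  codes: paired with writer codes (map<string, string> -> map<string, string>; writer optional)
  contact: paired with writer contact (Audit -> Audit; writer required)
  latitude: no writer-side match
  locale: paired with writer label (string -> string; writer required)
  contact.rating: paired with writer contact.rating (float32 -> float32; writer optional)
  contact.price: paired with writer contact.price (float32 -> float32; writer optional)
  contact.city: paired with writer contact.city (string -> string; writer optional)
  contact.duration: paired with writer contact.duration (int32 -> int32; writer optional)
  nothing fires on Order: backward is COMPATIBLE
checking forward for Order: reader v1 against writer v2:
  status: paired with writer status (State -> State; writer optional)
  codes: paired with writer codes (map<string, string> -> map<string, string>; writer optional)
  contact: paired with writer contact (Audit -> Audit; writer required)
  label: no writer-side match
  writer latitude: unknown to reader
  writer locale: unknown to reader
  contact.rating: paired with writer contact.rating (float32 -> float32; writer optional)
  contact.price: paired with writer contact.price (float32 -> float32; writer optional)
  contact.city: paired with writer contact.city (string -> string; writer optional)
  contact.duration: paired with writer contact.duration (int32 -> int32; writer optional)
  nothing fires on Order: forward is COMPATIBLE

backward: COMPATIBLE []; forward: COMPATIBLE []


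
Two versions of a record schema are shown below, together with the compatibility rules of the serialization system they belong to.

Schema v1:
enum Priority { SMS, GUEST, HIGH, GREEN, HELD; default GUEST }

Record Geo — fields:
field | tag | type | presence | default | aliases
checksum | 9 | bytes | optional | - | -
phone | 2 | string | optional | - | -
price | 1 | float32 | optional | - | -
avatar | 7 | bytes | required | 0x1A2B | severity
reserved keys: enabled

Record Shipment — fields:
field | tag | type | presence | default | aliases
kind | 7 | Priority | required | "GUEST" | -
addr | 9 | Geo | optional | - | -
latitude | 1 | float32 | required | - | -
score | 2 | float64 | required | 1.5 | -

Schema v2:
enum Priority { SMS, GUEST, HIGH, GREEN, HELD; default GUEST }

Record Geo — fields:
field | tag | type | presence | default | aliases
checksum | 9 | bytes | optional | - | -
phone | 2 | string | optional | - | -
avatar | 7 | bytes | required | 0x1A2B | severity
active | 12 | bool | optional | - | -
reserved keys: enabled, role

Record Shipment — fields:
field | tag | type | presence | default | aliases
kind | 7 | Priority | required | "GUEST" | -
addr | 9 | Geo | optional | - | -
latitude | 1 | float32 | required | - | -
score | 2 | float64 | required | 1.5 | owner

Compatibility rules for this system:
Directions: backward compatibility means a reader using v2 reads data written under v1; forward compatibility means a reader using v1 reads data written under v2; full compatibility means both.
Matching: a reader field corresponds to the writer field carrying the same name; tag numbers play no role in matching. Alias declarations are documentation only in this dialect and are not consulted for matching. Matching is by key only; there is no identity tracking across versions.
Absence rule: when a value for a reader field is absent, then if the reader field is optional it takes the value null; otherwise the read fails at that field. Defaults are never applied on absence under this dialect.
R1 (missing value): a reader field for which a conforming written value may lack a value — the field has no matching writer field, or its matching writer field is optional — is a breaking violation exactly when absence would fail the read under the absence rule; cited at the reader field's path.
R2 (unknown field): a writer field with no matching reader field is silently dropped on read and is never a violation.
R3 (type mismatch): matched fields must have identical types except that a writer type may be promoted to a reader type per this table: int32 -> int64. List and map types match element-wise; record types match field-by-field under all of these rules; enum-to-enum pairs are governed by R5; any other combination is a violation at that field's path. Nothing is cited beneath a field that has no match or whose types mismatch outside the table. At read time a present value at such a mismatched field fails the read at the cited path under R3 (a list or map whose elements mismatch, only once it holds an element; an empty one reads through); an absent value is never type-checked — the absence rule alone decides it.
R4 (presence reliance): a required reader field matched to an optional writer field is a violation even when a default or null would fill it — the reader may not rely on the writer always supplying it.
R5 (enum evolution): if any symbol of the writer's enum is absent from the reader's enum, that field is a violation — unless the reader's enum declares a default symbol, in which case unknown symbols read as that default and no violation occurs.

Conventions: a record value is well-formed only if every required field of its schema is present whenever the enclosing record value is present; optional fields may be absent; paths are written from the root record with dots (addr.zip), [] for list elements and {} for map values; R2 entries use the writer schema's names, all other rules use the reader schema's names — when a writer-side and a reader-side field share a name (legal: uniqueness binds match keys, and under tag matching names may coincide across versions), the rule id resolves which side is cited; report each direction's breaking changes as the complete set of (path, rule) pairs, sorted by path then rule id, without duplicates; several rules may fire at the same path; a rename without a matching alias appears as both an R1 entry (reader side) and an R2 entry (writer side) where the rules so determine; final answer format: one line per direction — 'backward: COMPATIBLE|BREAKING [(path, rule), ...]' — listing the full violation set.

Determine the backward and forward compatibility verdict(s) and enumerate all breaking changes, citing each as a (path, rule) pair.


arrows below run writer -> reader for Shipment
backward analysis of Shipment with v2 as reader and v1 as writer:
  kind: Priority -> Priority, writer required; from kind
  addr: Geo -> Geo, writer optional; from addr
  latitude: float32 -> float32, writer required; from latitude
  score: float64 -> float64, writer required; from score
  addr.checksum: bytes -> bytes, writer optional; from addr.checksum
  addr.phone: string -> string, writer optional; from addr.phone
  addr.avatar: bytes -> bytes, writer required; from addr.avatar
  addr.active: no writer-side match
  writer addr.price: unknown to reader
  nothing fires on Shipment: backward is COMPATIBLE
forward analysis of Shipment with v1 as reader and v2 as writer:
  kind: Priority -> Priority, writer required; from kind
  addr: Geo -> Geo, writer optional; from addr
  latitude: float32 -> float32, writer required; from latitude
  score: float64 -> float64, writer required; from score
  addr.checksum: bytes -> bytes, writer optional; from addr.checksum
  addr.phone: string -> string, writer optional; from addr.phone
  addr.price: no writer-side match
  addr.avatar: bytes -> bytes, writer required; from addr.avatar
  writer addr.active: unknown to reader
  nothing fires on Shipment: forward is COMPATIBLE

backward: COMPATIBLE []; forward: COMPATIBLE []
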